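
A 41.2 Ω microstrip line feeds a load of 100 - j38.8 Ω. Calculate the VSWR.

Γ = (Z_L − Z_0)/(Z_L + Z_0) = (58.8 − j38.8)/(141.2 − j38.8)
|Γ| = 70.4/146 = 0.481
VSWR = (1 + |Γ|)/(1 − |Γ|) = 1.48/0.519

VSWR ≈ 2.85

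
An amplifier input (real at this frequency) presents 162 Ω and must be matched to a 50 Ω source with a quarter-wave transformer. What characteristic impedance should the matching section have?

Z_qwt ≈ 90 Ω

Z_qwt = √(Z_0·R_L) = √(50 × 162) = √8100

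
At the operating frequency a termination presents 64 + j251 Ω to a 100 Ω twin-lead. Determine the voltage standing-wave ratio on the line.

VSWR ≈ 12

Γ = (Z_L − Z_0)/(Z_L + Z_0) = (-36 + j251)/(164 + j251)
|Γ| = 254/300 = 0.846
VSWR = (1 + |Γ|)/(1 − |Γ|) = 1.85/0.154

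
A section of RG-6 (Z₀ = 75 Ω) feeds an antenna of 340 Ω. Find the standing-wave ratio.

VSWR ≈ 4.53

For a purely resistive load, VSWR = R_L/Z_0 or Z_0/R_L (whichever > 1) = 340/75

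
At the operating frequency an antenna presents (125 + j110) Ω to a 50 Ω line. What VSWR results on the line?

Γ = (Z_L − Z_0)/(Z_L + Z_0) = (75 + j110)/(175 + j110)
|Γ| = 133/207 = 0.644
VSWR = (1 + |Γ|)/(1 − |Γ|) = 1.64/0.356

VSWR ≈ 4.62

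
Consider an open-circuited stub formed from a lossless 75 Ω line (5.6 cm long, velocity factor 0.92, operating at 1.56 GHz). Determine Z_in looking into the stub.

Z_in ≈ +j33.3 Ω

λ = v/f = 0.92·c / 1.56 GHz = 0.177 m
βl = 2π·l/λ = 2π × 0.317 = 114°
tan(βl) = -2.25
For an open-circuited stub, Z_in = −jZ_0·cot(βl) = −jZ_0/tan(βl)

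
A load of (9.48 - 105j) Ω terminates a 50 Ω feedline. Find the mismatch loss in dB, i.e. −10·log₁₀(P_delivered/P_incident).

Γ = (-40.52 − j105)/(59.48 − j105), |Γ| = 0.933
|Γ|² = 0.87, so P_del/P_inc = 1 − |Γ|² = 0.13
ML = −10·log₁₀(1 − |Γ|²)

mismatch loss ≈ 8.85 dB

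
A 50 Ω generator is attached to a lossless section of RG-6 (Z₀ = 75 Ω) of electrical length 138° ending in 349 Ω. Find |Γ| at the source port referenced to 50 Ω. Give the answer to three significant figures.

tan(βl) = -0.9
Z_in = Z_0·(Z_L + jZ_0·tanβl)/(Z_0 + jZ_L·tanβl) = 34.1 + j75.2 Ω
Γ_s = (Z_in − Z_s)/(Z_in + Z_s) = (-15.9 + j75.2)/(84.1 + j75.2), |Γ_s| = 0.681

|Γ| ≈ 0.681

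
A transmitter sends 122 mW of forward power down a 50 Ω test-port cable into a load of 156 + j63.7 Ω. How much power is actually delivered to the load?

P_delivered ≈ 81.9 mW

|Γ| = |(106 + j63.7)/(206 + j63.7)| = 0.574
|Γ|² = 0.329
P_refl = |Γ|²·P_inc = 40.1 mW, P_del = (1 − |Γ|²)·P_inc = 81.9 mW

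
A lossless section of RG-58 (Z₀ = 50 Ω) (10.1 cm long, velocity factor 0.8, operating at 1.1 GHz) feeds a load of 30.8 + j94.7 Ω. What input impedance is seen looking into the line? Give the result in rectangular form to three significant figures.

Z_in ≈ 15.3 + j58.7 Ω

λ = v/f = 0.8·c / 1.1 GHz = 0.218 m
βl = 2π·l/λ = 2π × 0.463 = 167°
tan(βl) = tan(167°) = -0.237
Z_in = Z_0·(Z_L + jZ_0·tanβl)/(Z_0 + jZ_L·tanβl)
     = 50·(30.8 + j82.8)/(72.5 − j7.31)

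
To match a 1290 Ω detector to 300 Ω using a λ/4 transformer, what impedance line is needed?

Z_qwt ≈ 622 Ω

Z_qwt = √(Z_0·R_L) = √(300 × 1290) = √387000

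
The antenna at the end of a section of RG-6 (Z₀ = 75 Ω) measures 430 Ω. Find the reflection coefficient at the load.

Γ = 0.703

Γ = (Z_L − Z_0)/(Z_L + Z_0) = (430 − 75)/(430 + 75) = 355/505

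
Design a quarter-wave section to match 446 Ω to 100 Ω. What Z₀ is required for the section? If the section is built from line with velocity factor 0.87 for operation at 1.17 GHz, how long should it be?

Z_qwt = √(Z_0·R_L) = √(100 × 446) = √44600
λ = 0.87·c/f = 0.223 m, so l = λ/4 = 0.0558 m

Z_qwt ≈ 211 Ω; length ≈ 5.58 cm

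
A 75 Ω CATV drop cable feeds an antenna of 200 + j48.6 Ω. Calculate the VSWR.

Γ = (Z_L − Z_0)/(Z_L + Z_0) = (125 + j48.6)/(275 + j48.6)
|Γ| = 134/279 = 0.48
VSWR = (1 + |Γ|)/(1 − |Γ|) = 1.48/0.52

VSWR ≈ 2.85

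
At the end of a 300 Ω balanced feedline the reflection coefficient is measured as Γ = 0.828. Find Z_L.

Z_L = Z_0·(1 + Γ)/(1 − Γ) = 300·(1.83)/(0.172)

Z_L ≈ 3190 Ω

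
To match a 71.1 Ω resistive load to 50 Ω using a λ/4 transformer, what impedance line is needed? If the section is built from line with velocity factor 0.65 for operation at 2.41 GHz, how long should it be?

Z_qwt = √(Z_0·R_L) = √(50 × 71.1) = √3555
λ = 0.65·c/f = 0.0809 m, so l = λ/4 = 0.0202 m

Z_qwt ≈ 59.6 Ω; length ≈ 2.02 cm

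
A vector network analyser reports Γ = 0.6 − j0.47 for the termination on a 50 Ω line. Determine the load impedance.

Z_L ≈ 55 − j123 Ω

Z_L = Z_0·(1 + Γ)/(1 − Γ) = 50·(1.6 − j0.47)/(0.4 + j0.47)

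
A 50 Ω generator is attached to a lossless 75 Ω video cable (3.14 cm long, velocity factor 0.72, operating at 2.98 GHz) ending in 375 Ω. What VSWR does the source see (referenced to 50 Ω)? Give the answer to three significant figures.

VSWR ≈ 6.82

λ = v/f = 0.72·c / 2.98 GHz = 0.0725 m
βl = 2π·l/λ = 2π × 0.433 = 156°
tan(βl) = -0.446
Z_in = Z_0·(Z_L + jZ_0·tanβl)/(Z_0 + jZ_L·tanβl) = 75.2 + j134 Ω
Γ_s = (Z_in − Z_s)/(Z_in + Z_s) = (25.2 + j134)/(125 + j134), |Γ_s| = 0.744
VSWR = (1 + |Γ_s|)/(1 − |Γ_s|)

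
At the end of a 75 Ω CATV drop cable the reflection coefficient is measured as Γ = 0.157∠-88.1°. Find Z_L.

Z_L ≈ 72.1 − j23.2 Ω

Z_L = Z_0·(1 + Γ)/(1 − Γ) = 75·(1.01 − j0.157)/(0.995 + j0.157)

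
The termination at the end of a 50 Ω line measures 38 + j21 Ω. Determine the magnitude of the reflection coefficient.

Γ = (Z_L − Z_0)/(Z_L + Z_0) = (-12 + j21)/(88 + j21)
|Γ| = 24.2/90.5

|Γ| ≈ 0.267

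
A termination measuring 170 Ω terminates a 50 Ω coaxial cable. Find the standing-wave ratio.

VSWR ≈ 3.4

Γ = (170 − 50)/(170 + 50) = 0.545
VSWR = (1 + 0.545)/(1 − 0.545)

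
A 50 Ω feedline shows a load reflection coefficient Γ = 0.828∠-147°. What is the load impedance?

Z_L = Z_0·(1 + Γ)/(1 − Γ) = 50·(0.306 − j0.451)/(1.69 + j0.451)

Z_L ≈ 5.11 − j14.7 Ω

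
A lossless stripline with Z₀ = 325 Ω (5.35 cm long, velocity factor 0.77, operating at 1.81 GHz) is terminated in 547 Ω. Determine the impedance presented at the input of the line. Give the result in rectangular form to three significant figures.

λ = v/f = 0.77·c / 1.81 GHz = 0.128 m
βl = 2π·l/λ = 2π × 0.419 = 151°
tan(βl) = tan(151°) = -0.556
Z_in = Z_0·(Z_L + jZ_0·tanβl)/(Z_0 + jZ_L·tanβl)
     = 325·(547 − j181)/(325 − j304)

Z_in ≈ 382 + j177 Ω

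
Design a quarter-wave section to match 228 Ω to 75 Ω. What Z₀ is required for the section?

Z_qwt = √(Z_0·R_L) = √(75 × 228) = √17100

Z_qwt ≈ 131 Ω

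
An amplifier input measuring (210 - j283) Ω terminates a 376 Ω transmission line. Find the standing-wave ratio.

VSWR ≈ 3.03

Γ = (Z_L − Z_0)/(Z_L + Z_0) = (-166 − j283)/(586 − j283)
|Γ| = 328/651 = 0.504
VSWR = (1 + |Γ|)/(1 − |Γ|) = 1.5/0.496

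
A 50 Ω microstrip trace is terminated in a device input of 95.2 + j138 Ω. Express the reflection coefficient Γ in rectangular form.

Γ ≈ 0.638 + j0.344

Γ = (Z_L − Z_0)/(Z_L + Z_0) = (45.2 + j138)/(145.2 + j138)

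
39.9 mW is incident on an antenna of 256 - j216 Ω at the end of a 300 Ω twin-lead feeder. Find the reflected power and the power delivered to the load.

P_reflected ≈ 5.45 mW; P_delivered ≈ 34.5 mW

|Γ| = |(-44 − j216)/(556 − j216)| = 0.37
|Γ|² = 0.137
P_refl = |Γ|²·P_inc = 5.45 mW, P_del = (1 − |Γ|²)·P_inc = 34.5 mW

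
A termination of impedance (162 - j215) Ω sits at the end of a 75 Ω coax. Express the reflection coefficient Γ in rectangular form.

Γ = (Z_L − Z_0)/(Z_L + Z_0) = (87 − j215)/(237 − j215)

Γ ≈ 0.653 − j0.315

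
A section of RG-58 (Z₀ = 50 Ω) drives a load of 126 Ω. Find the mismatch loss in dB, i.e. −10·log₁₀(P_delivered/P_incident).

Γ = (126 − 50)/(126 + 50) = 0.432
|Γ|² = 0.186, so P_del/P_inc = 1 − |Γ|² = 0.814
ML = −10·log₁₀(1 − |Γ|²)

mismatch loss ≈ 0.896 dB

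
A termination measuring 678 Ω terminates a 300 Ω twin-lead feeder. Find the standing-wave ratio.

VSWR ≈ 2.26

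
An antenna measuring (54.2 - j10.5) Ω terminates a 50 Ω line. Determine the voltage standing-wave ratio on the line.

Γ = (Z_L − Z_0)/(Z_L + Z_0) = (4.2 − j10.5)/(104.2 − j10.5)
|Γ| = 11.3/105 = 0.108
VSWR = (1 + |Γ|)/(1 − |Γ|) = 1.11/0.892

VSWR ≈ 1.24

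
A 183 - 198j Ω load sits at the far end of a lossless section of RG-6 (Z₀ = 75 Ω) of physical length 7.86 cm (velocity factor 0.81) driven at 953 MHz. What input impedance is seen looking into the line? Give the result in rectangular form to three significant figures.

Z_in ≈ 19 + j46.3 Ω

λ = v/f = 0.81·c / 953 MHz = 0.255 m
βl = 2π·l/λ = 2π × 0.308 = 111°
tan(βl) = tan(111°) = -2.61
Z_in = Z_0·(Z_L + jZ_0·tanβl)/(Z_0 + jZ_L·tanβl)
     = 75·(183 − j394)/(-442 − j477)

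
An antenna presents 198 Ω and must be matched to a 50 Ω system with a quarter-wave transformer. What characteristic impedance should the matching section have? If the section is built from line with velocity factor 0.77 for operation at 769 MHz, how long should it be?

Z_qwt = √(Z_0·R_L) = √(50 × 198) = √9900
λ = 0.77·c/f = 0.3 m, so l = λ/4 = 0.0751 m

Z_qwt ≈ 99.5 Ω; length ≈ 7.51 cm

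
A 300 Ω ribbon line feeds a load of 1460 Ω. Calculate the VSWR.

Γ = (1460 − 300)/(1460 + 300) = 0.659
VSWR = (1 + 0.659)/(1 − 0.659)

VSWR ≈ 4.87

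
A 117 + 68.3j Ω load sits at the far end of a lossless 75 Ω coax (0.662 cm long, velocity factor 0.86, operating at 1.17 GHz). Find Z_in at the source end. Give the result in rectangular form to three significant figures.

Z_in ≈ 157 + j43.3 Ω

λ = v/f = 0.86·c / 1.17 GHz = 0.221 m
βl = 2π·l/λ = 2π × 0.03 = 10.8°
tan(βl) = tan(10.8°) = 0.191
Z_in = Z_0·(Z_L + jZ_0·tanβl)/(Z_0 + jZ_L·tanβl)
     = 75·(117 + j82.6)/(62 + j22.3)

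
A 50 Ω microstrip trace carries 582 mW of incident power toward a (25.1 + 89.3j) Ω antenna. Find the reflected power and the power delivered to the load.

|Γ| = |(-24.9 + j89.3)/(75.1 + j89.3)| = 0.795
|Γ|² = 0.631
P_refl = |Γ|²·P_inc = 367 mW, P_del = (1 − |Γ|²)·P_inc = 215 mW

P_reflected ≈ 367 mW; P_delivered ≈ 215 mW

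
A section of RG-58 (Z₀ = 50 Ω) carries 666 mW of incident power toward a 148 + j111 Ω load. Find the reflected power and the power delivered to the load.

|Γ| = |(98 + j111)/(198 + j111)| = 0.652
|Γ|² = 0.426
P_refl = |Γ|²·P_inc = 283 mW, P_del = (1 − |Γ|²)·P_inc = 383 mW

P_reflected ≈ 283 mW; P_delivered ≈ 383 mW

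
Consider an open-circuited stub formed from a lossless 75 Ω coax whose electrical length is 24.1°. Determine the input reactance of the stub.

tan(βl) = 0.447
For an open-circuited stub, Z_in = −jZ_0·cot(βl) = −jZ_0/tan(βl)

X_in ≈ -168 Ω (capacitive)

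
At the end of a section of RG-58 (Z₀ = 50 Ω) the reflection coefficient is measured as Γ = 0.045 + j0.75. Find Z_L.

Z_L ≈ 14.8 + j50.9 Ω

Z_L = Z_0·(1 + Γ)/(1 − Γ) = 50·(1.04 + j0.75)/(0.955 − j0.75)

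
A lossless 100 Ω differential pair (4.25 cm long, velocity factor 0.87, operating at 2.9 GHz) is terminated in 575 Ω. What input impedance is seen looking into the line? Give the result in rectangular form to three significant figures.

Z_in ≈ 292 + j279 Ω

λ = v/f = 0.87·c / 2.9 GHz = 0.09 m
βl = 2π·l/λ = 2π × 0.472 = 170°
tan(βl) = tan(170°) = -0.176
Z_in = Z_0·(Z_L + jZ_0·tanβl)/(Z_0 + jZ_L·tanβl)
     = 100·(575 − j17.6)/(100 − j101)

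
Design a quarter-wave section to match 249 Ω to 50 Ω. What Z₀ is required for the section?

Z_qwt = √(Z_0·R_L) = √(50 × 249) = √12450

Z_qwt ≈ 112 Ω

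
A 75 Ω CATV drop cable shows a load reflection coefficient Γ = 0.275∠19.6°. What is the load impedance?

Z_L = Z_0·(1 + Γ)/(1 − Γ) = 75·(1.26 + j0.0922)/(0.741 − j0.0922)

Z_L ≈ 124 + j24.8 Ω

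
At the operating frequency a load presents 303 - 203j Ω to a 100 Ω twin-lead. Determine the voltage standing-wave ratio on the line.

VSWR ≈ 4.5

Γ = (Z_L − Z_0)/(Z_L + Z_0) = (203 − j203)/(403 − j203)
|Γ| = 287/451 = 0.636
VSWR = (1 + |Γ|)/(1 − |Γ|) = 1.64/0.364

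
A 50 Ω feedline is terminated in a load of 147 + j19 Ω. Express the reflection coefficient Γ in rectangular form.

Γ ≈ 0.497 + j0.0485

Γ = (Z_L − Z_0)/(Z_L + Z_0) = (97 + j19)/(197 + j19)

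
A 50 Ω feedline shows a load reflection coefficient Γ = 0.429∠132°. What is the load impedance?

Z_L = Z_0·(1 + Γ)/(1 − Γ) = 50·(0.713 + j0.319)/(1.29 − j0.319)

Z_L ≈ 23.2 + j18.1 Ω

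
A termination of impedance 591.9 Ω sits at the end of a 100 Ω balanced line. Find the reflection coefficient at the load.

Γ = (Z_L − Z_0)/(Z_L + Z_0) = (591.9 − 100)/(591.9 + 100) = 491.9/691.9

Γ = 0.711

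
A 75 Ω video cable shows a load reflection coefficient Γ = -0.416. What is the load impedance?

Z_L ≈ 30.9 Ω

Z_L = Z_0·(1 + Γ)/(1 − Γ) = 75·(0.584)/(1.42)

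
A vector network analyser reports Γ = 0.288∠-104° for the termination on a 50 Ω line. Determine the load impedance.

Z_L = Z_0·(1 + Γ)/(1 − Γ) = 50·(0.93 − j0.279)/(1.07 + j0.279)

Z_L ≈ 37.5 − j22.9 Ω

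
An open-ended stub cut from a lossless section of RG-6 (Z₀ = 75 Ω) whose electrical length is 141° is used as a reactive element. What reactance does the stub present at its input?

tan(βl) = -0.81
For an open-ended stub, Z_in = −jZ_0·cot(βl) = −jZ_0/tan(βl)

X_in ≈ 92.6 Ω (inductive)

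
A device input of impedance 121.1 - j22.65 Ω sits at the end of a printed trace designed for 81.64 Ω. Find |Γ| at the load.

Γ = (Z_L − Z_0)/(Z_L + Z_0) = (39.46 − j22.65)/(202.7 − j22.65)
|Γ| = 45.5/204

|Γ| ≈ 0.223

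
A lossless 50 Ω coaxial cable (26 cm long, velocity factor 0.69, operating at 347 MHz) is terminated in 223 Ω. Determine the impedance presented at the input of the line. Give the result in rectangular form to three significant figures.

Z_in ≈ 57.1 + j87.2 Ω

λ = v/f = 0.69·c / 347 MHz = 0.597 m
βl = 2π·l/λ = 2π × 0.436 = 157°
tan(βl) = tan(157°) = -0.426
Z_in = Z_0·(Z_L + jZ_0·tanβl)/(Z_0 + jZ_L·tanβl)
     = 50·(223 − j21.3)/(50 − j95.1)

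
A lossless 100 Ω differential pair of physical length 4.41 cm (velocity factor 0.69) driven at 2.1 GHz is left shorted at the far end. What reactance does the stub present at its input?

λ = v/f = 0.69·c / 2.1 GHz = 0.0986 m
βl = 2π·l/λ = 2π × 0.447 = 161°
tan(βl) = -0.343
For a shorted stub, Z_in = jZ_0·tan(βl)

X_in ≈ -34.3 Ω (capacitive)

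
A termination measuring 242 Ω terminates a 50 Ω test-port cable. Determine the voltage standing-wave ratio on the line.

VSWR ≈ 4.84

For a purely resistive load, VSWR = R_L/Z_0 or Z_0/R_L (whichever > 1) = 242/50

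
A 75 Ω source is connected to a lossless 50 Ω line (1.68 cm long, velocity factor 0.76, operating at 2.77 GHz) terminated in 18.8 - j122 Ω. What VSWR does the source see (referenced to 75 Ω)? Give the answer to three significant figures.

λ = v/f = 0.76·c / 2.77 GHz = 0.0823 m
βl = 2π·l/λ = 2π × 0.204 = 73.5°
tan(βl) = 3.37
Z_in = Z_0·(Z_L + jZ_0·tanβl)/(Z_0 + jZ_L·tanβl) = 2.68 + j4.68 Ω
Γ_s = (Z_in − Z_s)/(Z_in + Z_s) = (-72.3 + j4.68)/(77.7 + j4.68), |Γ_s| = 0.931
VSWR = (1 + |Γ_s|)/(1 − |Γ_s|)

VSWR ≈ 28.1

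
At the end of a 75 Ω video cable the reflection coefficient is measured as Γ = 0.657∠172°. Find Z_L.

Z_L ≈ 15.6 + j5.02 Ω

Z_L = Z_0·(1 + Γ)/(1 − Γ) = 75·(0.349 + j0.0914)/(1.65 − j0.0914)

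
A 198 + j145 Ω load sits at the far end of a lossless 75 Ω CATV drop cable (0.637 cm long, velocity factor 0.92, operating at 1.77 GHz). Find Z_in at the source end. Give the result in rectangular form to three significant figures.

Z_in ≈ 293 − j77.6 Ω

λ = v/f = 0.92·c / 1.77 GHz = 0.156 m
βl = 2π·l/λ = 2π × 0.0409 = 14.7°
tan(βl) = tan(14.7°) = 0.262
Z_in = Z_0·(Z_L + jZ_0·tanβl)/(Z_0 + jZ_L·tanβl)
     = 75·(198 + j165)/(36.9 + j52)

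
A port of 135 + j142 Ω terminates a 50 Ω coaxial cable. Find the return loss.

RL ≈ 2.98 dB

Γ = (85 + j142)/(185 + j142), |Γ| = 0.71
RL = −20·log₁₀|Γ| = −20·log₁₀(0.71)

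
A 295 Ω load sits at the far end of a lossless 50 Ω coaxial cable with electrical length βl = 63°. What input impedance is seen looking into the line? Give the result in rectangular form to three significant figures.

tan(βl) = tan(63°) = 1.96
Z_in = Z_0·(Z_L + jZ_0·tanβl)/(Z_0 + jZ_L·tanβl)
     = 50·(295 + j98.1)/(50 + j579)

Z_in ≈ 10.6 − j24.6 Ω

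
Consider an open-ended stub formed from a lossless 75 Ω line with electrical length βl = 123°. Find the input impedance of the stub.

tan(βl) = -1.54
For an open-ended stub, Z_in = −jZ_0·cot(βl) = −jZ_0/tan(βl)

Z_in ≈ +j48.7 Ω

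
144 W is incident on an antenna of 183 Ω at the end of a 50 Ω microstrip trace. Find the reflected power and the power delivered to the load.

P_reflected ≈ 46.9 W; P_delivered ≈ 97.1 W

Γ = (183 − 50)/(183 + 50) = 0.571
|Γ|² = 0.326
P_refl = |Γ|²·P_inc = 46.9 W, P_del = (1 − |Γ|²)·P_inc = 97.1 W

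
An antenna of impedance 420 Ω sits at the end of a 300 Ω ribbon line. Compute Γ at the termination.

Γ = 0.167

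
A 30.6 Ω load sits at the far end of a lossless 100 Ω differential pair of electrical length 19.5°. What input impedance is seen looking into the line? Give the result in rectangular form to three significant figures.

Z_in ≈ 34 + j31.7 Ω

tan(βl) = tan(19.5°) = 0.354
Z_in = Z_0·(Z_L + jZ_0·tanβl)/(Z_0 + jZ_L·tanβl)
     = 100·(30.6 + j35.4)/(100 + j10.8)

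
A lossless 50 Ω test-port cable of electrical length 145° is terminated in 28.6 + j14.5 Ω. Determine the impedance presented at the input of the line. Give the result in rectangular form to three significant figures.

Z_in ≈ 26.5 − j8.22 Ω

tan(βl) = tan(145°) = -0.7
Z_in = Z_0·(Z_L + jZ_0·tanβl)/(Z_0 + jZ_L·tanβl)
     = 50·(28.6 − j20.5)/(60.2 − j20)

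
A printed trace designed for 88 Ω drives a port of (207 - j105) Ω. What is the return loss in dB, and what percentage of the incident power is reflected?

RL ≈ 5.9 dB; 25.7% of incident power reflected

Γ = (119 − j105)/(295 − j105), |Γ| = 0.507
RL = −20·log₁₀(0.507) = 5.9 dB
P_refl/P_inc = |Γ|² = 0.257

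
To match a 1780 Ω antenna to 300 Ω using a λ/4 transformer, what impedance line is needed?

Z_qwt = √(Z_0·R_L) = √(300 × 1780) = √534000

Z_qwt ≈ 731 Ω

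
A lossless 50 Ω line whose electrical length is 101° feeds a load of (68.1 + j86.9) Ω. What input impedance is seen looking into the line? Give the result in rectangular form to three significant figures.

tan(βl) = tan(101°) = -5.14
Z_in = Z_0·(Z_L + jZ_0·tanβl)/(Z_0 + jZ_L·tanβl)
     = 50·(68.1 − j170)/(497 − j350)

Z_in ≈ 12.6 − j8.22 Ω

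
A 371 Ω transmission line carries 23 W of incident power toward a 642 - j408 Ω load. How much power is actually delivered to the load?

|Γ| = |(271 − j408)/(1013 − j408)| = 0.449
|Γ|² = 0.201
P_refl = |Γ|²·P_inc = 4.63 W, P_del = (1 − |Γ|²)·P_inc = 18.4 W

P_delivered ≈ 18.4 W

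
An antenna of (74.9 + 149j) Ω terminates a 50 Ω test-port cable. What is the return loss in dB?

RL ≈ 2.19 dB

Γ = (24.9 + j149)/(124.9 + j149), |Γ| = 0.777
RL = −20·log₁₀|Γ| = −20·log₁₀(0.777)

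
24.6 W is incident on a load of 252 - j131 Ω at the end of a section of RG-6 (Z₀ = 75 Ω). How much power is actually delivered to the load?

P_delivered ≈ 15 W

|Γ| = |(177 − j131)/(327 − j131)| = 0.625
|Γ|² = 0.391
P_refl = |Γ|²·P_inc = 9.61 W, P_del = (1 − |Γ|²)·P_inc = 15 W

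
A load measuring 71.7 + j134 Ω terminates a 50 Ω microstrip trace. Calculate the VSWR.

Γ = (Z_L − Z_0)/(Z_L + Z_0) = (21.7 + j134)/(121.7 + j134)
|Γ| = 136/181 = 0.75
VSWR = (1 + |Γ|)/(1 − |Γ|) = 1.75/0.25

VSWR ≈ 7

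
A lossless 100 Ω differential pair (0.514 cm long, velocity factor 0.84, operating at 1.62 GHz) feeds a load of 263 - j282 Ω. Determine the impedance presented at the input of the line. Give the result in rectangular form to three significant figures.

λ = v/f = 0.84·c / 1.62 GHz = 0.156 m
βl = 2π·l/λ = 2π × 0.033 = 11.9°
tan(βl) = tan(11.9°) = 0.211
Z_in = Z_0·(Z_L + jZ_0·tanβl)/(Z_0 + jZ_L·tanβl)
     = 100·(263 − j261)/(159 + j55.4)

Z_in ≈ 96.4 − j197 Ω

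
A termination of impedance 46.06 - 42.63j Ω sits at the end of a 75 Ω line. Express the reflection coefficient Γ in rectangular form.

Γ ≈ -0.102 − j0.388

Γ = (Z_L − Z_0)/(Z_L + Z_0) = (-28.94 − j42.63)/(121.1 − j42.63)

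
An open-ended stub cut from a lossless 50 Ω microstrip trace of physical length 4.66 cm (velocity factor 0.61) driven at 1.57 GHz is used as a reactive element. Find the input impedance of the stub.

Z_in ≈ +j68.6 Ω

λ = v/f = 0.61·c / 1.57 GHz = 0.117 m
βl = 2π·l/λ = 2π × 0.4 = 144°
tan(βl) = -0.729
For an open-ended stub, Z_in = −jZ_0·cot(βl) = −jZ_0/tan(βl)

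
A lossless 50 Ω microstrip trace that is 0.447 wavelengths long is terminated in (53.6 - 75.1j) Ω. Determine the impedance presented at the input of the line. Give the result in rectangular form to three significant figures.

βl = 2π × 0.447 = 161°
tan(βl) = tan(161°) = -0.346
Z_in = Z_0·(Z_L + jZ_0·tanβl)/(Z_0 + jZ_L·tanβl)
     = 50·(53.6 − j92.4)/(24 − j18.5)

Z_in ≈ 163 − j66.6 Ω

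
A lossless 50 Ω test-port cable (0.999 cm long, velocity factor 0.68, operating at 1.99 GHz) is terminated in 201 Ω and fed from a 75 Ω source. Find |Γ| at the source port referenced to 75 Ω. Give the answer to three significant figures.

|Γ| ≈ 0.586

λ = v/f = 0.68·c / 1.99 GHz = 0.103 m
βl = 2π·l/λ = 2π × 0.0975 = 35.1°
tan(βl) = 0.702
Z_in = Z_0·(Z_L + jZ_0·tanβl)/(Z_0 + jZ_L·tanβl) = 33.5 − j59.3 Ω
Γ_s = (Z_in − Z_s)/(Z_in + Z_s) = (-41.5 − j59.3)/(108 − j59.3), |Γ_s| = 0.586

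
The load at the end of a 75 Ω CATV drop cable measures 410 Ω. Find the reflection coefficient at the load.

Γ = 0.691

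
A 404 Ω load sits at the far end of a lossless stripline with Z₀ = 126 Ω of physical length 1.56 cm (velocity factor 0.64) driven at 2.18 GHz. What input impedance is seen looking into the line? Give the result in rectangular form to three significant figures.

Z_in ≈ 47.7 − j54.8 Ω

λ = v/f = 0.64·c / 2.18 GHz = 0.0881 m
βl = 2π·l/λ = 2π × 0.177 = 63.8°
tan(βl) = tan(63.8°) = 2.03
Z_in = Z_0·(Z_L + jZ_0·tanβl)/(Z_0 + jZ_L·tanβl)
     = 126·(404 + j256)/(126 + j820)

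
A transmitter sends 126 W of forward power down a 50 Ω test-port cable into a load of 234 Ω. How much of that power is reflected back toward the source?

Γ = (234 − 50)/(234 + 50) = 0.648
|Γ|² = 0.42
P_refl = |Γ|²·P_inc = 52.9 W, P_del = (1 − |Γ|²)·P_inc = 73.1 W

P_reflected ≈ 52.9 W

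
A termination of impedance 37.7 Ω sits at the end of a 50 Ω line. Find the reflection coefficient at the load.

Γ = (Z_L − Z_0)/(Z_L + Z_0) = (37.7 − 50)/(37.7 + 50) = -12.3/87.7

Γ = -0.14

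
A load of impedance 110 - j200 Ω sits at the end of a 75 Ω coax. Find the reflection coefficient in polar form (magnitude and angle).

Γ ≈ 0.745 ∠ -32.8°

Γ = (Z_L − Z_0)/(Z_L + Z_0) = (35 − j200)/(185 − j200)
|Γ| = 203/272 = 0.745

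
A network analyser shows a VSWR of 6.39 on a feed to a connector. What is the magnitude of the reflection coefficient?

|Γ| = (S − 1)/(S + 1) = (6.39 − 1)/(6.39 + 1) = 5.39/7.39

|Γ| ≈ 0.729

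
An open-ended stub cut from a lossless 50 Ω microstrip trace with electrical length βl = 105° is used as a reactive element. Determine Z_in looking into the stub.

Z_in ≈ +j13.4 Ω

tan(βl) = -3.73
For an open-ended stub, Z_in = −jZ_0·cot(βl) = −jZ_0/tan(βl)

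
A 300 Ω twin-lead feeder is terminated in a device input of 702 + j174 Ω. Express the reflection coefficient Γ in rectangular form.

Γ ≈ 0.419 + j0.101

Γ = (Z_L − Z_0)/(Z_L + Z_0) = (402 + j174)/(1002 + j174)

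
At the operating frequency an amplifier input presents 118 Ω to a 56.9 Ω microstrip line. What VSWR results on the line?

Γ = (118 − 56.9)/(118 + 56.9) = 0.349
VSWR = (1 + 0.349)/(1 − 0.349)

VSWR ≈ 2.07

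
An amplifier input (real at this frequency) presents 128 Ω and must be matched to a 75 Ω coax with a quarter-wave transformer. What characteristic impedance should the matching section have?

Z_qwt ≈ 98 Ω

Z_qwt = √(Z_0·R_L) = √(75 × 128) = √9600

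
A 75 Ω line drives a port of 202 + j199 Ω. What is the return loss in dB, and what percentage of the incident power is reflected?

RL ≈ 3.2 dB; 47.9% of incident power reflected

Γ = (127 + j199)/(277 + j199), |Γ| = 0.692
RL = −20·log₁₀(0.692) = 3.2 dB
P_refl/P_inc = |Γ|² = 0.479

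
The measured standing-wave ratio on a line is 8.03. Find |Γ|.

|Γ| ≈ 0.779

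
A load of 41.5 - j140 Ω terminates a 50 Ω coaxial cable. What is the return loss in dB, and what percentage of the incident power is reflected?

Γ = (-8.5 − j140)/(91.5 − j140), |Γ| = 0.839
RL = −20·log₁₀(0.839) = 1.53 dB
P_refl/P_inc = |Γ|² = 0.703

RL ≈ 1.53 dB; 70.3% of incident power reflected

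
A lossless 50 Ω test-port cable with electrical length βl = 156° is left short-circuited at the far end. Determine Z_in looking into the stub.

Z_in ≈ −j22.3 Ω

tan(βl) = -0.445
For a short-circuited stub, Z_in = jZ_0·tan(βl)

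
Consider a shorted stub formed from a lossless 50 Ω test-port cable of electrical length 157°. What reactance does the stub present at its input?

tan(βl) = -0.424
For a shorted stub, Z_in = jZ_0·tan(βl)

X_in ≈ -21.2 Ω (capacitive)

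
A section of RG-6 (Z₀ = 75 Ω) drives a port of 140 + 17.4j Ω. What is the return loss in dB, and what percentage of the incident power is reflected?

Γ = (65 + j17.4)/(215 + j17.4), |Γ| = 0.312
RL = −20·log₁₀(0.312) = 10.1 dB
P_refl/P_inc = |Γ|² = 0.0973

RL ≈ 10.1 dB; 9.73% of incident power reflected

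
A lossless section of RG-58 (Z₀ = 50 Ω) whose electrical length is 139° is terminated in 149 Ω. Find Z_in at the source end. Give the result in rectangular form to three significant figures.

tan(βl) = tan(139°) = -0.869
Z_in = Z_0·(Z_L + jZ_0·tanβl)/(Z_0 + jZ_L·tanβl)
     = 50·(149 − j43.5)/(50 − j130)

Z_in ≈ 33.9 + j44.4 Ω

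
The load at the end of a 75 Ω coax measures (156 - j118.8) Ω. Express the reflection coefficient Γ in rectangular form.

Γ = (Z_L − Z_0)/(Z_L + Z_0) = (81 − j118.8)/(231 − j118.8)

Γ ≈ 0.486 − j0.264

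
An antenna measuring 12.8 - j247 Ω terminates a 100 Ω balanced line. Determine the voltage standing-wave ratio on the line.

VSWR ≈ 55.6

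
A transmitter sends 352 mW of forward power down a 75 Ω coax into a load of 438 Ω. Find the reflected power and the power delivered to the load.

P_reflected ≈ 176 mW; P_delivered ≈ 176 mW

Γ = (438 − 75)/(438 + 75) = 0.708
|Γ|² = 0.501
P_refl = |Γ|²·P_inc = 176 mW, P_del = (1 − |Γ|²)·P_inc = 176 mW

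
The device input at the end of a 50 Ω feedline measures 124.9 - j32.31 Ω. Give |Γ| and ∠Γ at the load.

Γ ≈ 0.459 ∠ -12.9°

Γ = (Z_L − Z_0)/(Z_L + Z_0) = (74.9 − j32.31)/(174.9 − j32.31)
|Γ| = 81.6/178 = 0.459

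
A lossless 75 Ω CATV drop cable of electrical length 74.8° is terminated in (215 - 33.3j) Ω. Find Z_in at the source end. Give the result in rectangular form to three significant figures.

tan(βl) = tan(74.8°) = 3.68
Z_in = Z_0·(Z_L + jZ_0·tanβl)/(Z_0 + jZ_L·tanβl)
     = 75·(215 + j243)/(198 + j791)

Z_in ≈ 26.4 − j13.8 Ω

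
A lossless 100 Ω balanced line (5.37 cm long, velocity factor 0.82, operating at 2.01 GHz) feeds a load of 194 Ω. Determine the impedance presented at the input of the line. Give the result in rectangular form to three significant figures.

λ = v/f = 0.82·c / 2.01 GHz = 0.122 m
βl = 2π·l/λ = 2π × 0.439 = 158°
tan(βl) = tan(158°) = -0.405
Z_in = Z_0·(Z_L + jZ_0·tanβl)/(Z_0 + jZ_L·tanβl)
     = 100·(194 − j40.5)/(100 − j78.6)

Z_in ≈ 140 + j69.2 Ω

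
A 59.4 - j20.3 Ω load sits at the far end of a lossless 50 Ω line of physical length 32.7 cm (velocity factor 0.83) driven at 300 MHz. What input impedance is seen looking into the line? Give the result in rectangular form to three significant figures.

λ = v/f = 0.83·c / 300 MHz = 0.83 m
βl = 2π·l/λ = 2π × 0.394 = 142°
tan(βl) = tan(142°) = -0.786
Z_in = Z_0·(Z_L + jZ_0·tanβl)/(Z_0 + jZ_L·tanβl)
     = 50·(59.4 − j59.6)/(34 − j46.7)

Z_in ≈ 72 + j11.1 Ω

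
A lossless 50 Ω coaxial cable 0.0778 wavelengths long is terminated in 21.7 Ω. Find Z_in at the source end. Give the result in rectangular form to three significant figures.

βl = 2π × 0.0778 = 28°
tan(βl) = tan(28°) = 0.532
Z_in = Z_0·(Z_L + jZ_0·tanβl)/(Z_0 + jZ_L·tanβl)
     = 50·(21.7 + j26.6)/(50 + j11.5)

Z_in ≈ 26.4 + j20.5 Ω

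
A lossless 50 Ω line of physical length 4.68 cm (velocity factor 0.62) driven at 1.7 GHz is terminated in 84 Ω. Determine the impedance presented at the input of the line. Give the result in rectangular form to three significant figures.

λ = v/f = 0.62·c / 1.7 GHz = 0.109 m
βl = 2π·l/λ = 2π × 0.428 = 154°
tan(βl) = tan(154°) = -0.488
Z_in = Z_0·(Z_L + jZ_0·tanβl)/(Z_0 + jZ_L·tanβl)
     = 50·(84 − j24.4)/(50 − j41)

Z_in ≈ 62.2 + j26.6 Ω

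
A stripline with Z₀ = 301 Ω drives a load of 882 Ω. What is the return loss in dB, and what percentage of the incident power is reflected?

RL ≈ 6.18 dB; 24.1% of incident power reflected

Γ = (882 − 301)/(882 + 301) = 0.491
RL = −20·log₁₀(0.491) = 6.18 dB
P_refl/P_inc = |Γ|² = 0.241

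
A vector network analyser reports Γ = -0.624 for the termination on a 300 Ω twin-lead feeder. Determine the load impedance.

Z_L ≈ 69.5 Ω

Z_L = Z_0·(1 + Γ)/(1 − Γ) = 300·(0.376)/(1.62)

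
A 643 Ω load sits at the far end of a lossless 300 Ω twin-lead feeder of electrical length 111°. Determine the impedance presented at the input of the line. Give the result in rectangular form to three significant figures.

tan(βl) = tan(111°) = -2.61
Z_in = Z_0·(Z_L + jZ_0·tanβl)/(Z_0 + jZ_L·tanβl)
     = 300·(643 − j782)/(300 − j1680)

Z_in ≈ 156 + j87.3 Ω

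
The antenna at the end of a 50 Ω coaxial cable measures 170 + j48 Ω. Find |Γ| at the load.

Γ = (Z_L − Z_0)/(Z_L + Z_0) = (120 + j48)/(220 + j48)
|Γ| = 129/225

|Γ| ≈ 0.574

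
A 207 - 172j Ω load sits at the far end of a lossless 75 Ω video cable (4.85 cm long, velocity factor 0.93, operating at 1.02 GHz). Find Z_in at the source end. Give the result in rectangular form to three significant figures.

λ = v/f = 0.93·c / 1.02 GHz = 0.274 m
βl = 2π·l/λ = 2π × 0.177 = 63.8°
tan(βl) = tan(63.8°) = 2.04
Z_in = Z_0·(Z_L + jZ_0·tanβl)/(Z_0 + jZ_L·tanβl)
     = 75·(207 − j19.4)/(425 + j421)

Z_in ≈ 16.7 − j20 Ω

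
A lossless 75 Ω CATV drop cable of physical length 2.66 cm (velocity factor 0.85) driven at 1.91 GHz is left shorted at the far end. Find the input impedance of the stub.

Z_in ≈ +j227 Ω

λ = v/f = 0.85·c / 1.91 GHz = 0.134 m
βl = 2π·l/λ = 2π × 0.199 = 71.7°
tan(βl) = 3.03
For a shorted stub, Z_in = jZ_0·tan(βl)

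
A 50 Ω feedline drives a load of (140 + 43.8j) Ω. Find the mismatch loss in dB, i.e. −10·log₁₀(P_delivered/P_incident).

mismatch loss ≈ 1.33 dB

Γ = (90 + j43.8)/(190 + j43.8), |Γ| = 0.513
|Γ|² = 0.264, so P_del/P_inc = 1 − |Γ|² = 0.736
ML = −10·log₁₀(1 − |Γ|²)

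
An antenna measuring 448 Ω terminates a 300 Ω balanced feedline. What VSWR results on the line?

VSWR ≈ 1.49

For a purely resistive load, VSWR = R_L/Z_0 or Z_0/R_L (whichever > 1) = 448/300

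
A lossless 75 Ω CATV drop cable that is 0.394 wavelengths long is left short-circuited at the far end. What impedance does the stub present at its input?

βl = 2π × 0.394 = 142°
tan(βl) = -0.786
For a short-circuited stub, Z_in = jZ_0·tan(βl)

Z_in ≈ −j58.9 Ω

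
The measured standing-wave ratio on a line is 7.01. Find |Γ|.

|Γ| ≈ 0.75

|Γ| = (S − 1)/(S + 1) = (7.01 − 1)/(7.01 + 1) = 6.01/8.01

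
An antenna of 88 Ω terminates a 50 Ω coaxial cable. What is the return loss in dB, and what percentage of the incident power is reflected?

Γ = (88 − 50)/(88 + 50) = 0.275
RL = −20·log₁₀(0.275) = 11.2 dB
P_refl/P_inc = |Γ|² = 0.0758

RL ≈ 11.2 dB; 7.58% of incident power reflected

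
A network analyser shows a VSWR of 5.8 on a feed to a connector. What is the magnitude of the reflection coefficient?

|Γ| ≈ 0.706

|Γ| = (S − 1)/(S + 1) = (5.8 − 1)/(5.8 + 1) = 4.8/6.8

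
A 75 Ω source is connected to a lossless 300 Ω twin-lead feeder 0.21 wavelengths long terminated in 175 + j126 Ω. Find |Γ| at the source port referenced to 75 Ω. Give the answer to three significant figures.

|Γ| ≈ 0.779

βl = 2π × 0.21 = 75.6°
tan(βl) = 3.89
Z_in = Z_0·(Z_L + jZ_0·tanβl)/(Z_0 + jZ_L·tanβl) = 508 − j219 Ω
Γ_s = (Z_in − Z_s)/(Z_in + Z_s) = (433 − j219)/(583 − j219), |Γ_s| = 0.779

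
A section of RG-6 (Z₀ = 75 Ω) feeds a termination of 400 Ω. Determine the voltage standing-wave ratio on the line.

Γ = (400 − 75)/(400 + 75) = 0.684
VSWR = (1 + 0.684)/(1 − 0.684)

VSWR ≈ 5.33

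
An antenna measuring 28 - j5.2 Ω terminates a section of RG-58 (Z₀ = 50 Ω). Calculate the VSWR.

VSWR ≈ 1.81

Γ = (Z_L − Z_0)/(Z_L + Z_0) = (-22 − j5.2)/(78 − j5.2)
|Γ| = 22.6/78.2 = 0.289
VSWR = (1 + |Γ|)/(1 − |Γ|) = 1.29/0.711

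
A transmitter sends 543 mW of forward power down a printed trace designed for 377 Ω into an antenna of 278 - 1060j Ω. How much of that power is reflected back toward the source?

|Γ| = |(-99 − j1060)/(655 − j1060)| = 0.854
|Γ|² = 0.73
P_refl = |Γ|²·P_inc = 396 mW, P_del = (1 − |Γ|²)·P_inc = 147 mW

P_reflected ≈ 396 mW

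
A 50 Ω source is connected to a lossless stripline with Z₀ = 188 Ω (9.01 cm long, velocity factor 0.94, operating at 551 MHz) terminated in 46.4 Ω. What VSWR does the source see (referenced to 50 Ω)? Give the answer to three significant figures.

VSWR ≈ 12.6

λ = v/f = 0.94·c / 551 MHz = 0.512 m
βl = 2π·l/λ = 2π × 0.176 = 63.4°
tan(βl) = 1.99
Z_in = Z_0·(Z_L + jZ_0·tanβl)/(Z_0 + jZ_L·tanβl) = 186 + j283 Ω
Γ_s = (Z_in − Z_s)/(Z_in + Z_s) = (136 + j283)/(236 + j283), |Γ_s| = 0.852
VSWR = (1 + |Γ_s|)/(1 − |Γ_s|)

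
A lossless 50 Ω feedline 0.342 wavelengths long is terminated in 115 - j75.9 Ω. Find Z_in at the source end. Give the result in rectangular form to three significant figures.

Z_in ≈ 27.1 + j42.8 Ω

βl = 2π × 0.342 = 123°
tan(βl) = tan(123°) = -1.53
Z_in = Z_0·(Z_L + jZ_0·tanβl)/(Z_0 + jZ_L·tanβl)
     = 50·(115 − j153)/(-66.3 − j176)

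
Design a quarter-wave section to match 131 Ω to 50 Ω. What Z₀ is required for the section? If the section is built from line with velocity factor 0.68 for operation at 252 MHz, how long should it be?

Z_qwt = √(Z_0·R_L) = √(50 × 131) = √6550
λ = 0.68·c/f = 0.81 m, so l = λ/4 = 0.202 m

Z_qwt ≈ 80.9 Ω; length ≈ 20.2 cm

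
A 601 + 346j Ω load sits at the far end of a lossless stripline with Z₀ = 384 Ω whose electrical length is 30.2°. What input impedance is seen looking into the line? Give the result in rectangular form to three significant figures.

tan(βl) = tan(30.2°) = 0.582
Z_in = Z_0·(Z_L + jZ_0·tanβl)/(Z_0 + jZ_L·tanβl)
     = 384·(601 + j569)/(183 + j350)

Z_in ≈ 762 − j262 Ω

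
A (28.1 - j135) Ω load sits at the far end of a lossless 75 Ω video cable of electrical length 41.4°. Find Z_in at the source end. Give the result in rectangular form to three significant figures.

tan(βl) = tan(41.4°) = 0.882
Z_in = Z_0·(Z_L + jZ_0·tanβl)/(Z_0 + jZ_L·tanβl)
     = 75·(28.1 − j68.9)/(194 + j24.8)

Z_in ≈ 7.34 − j27.6 Ω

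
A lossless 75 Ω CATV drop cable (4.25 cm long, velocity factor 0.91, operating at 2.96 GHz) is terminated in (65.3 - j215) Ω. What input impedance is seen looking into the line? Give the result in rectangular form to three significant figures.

λ = v/f = 0.91·c / 2.96 GHz = 0.0922 m
βl = 2π·l/λ = 2π × 0.461 = 166°
tan(βl) = tan(166°) = -0.251
Z_in = Z_0·(Z_L + jZ_0·tanβl)/(Z_0 + jZ_L·tanβl)
     = 75·(65.3 − j234)/(21 − j16.4)

Z_in ≈ 551 − j405 Ω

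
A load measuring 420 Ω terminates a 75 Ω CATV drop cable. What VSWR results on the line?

VSWR ≈ 5.6

Γ = (420 − 75)/(420 + 75) = 0.697
VSWR = (1 + 0.697)/(1 − 0.697)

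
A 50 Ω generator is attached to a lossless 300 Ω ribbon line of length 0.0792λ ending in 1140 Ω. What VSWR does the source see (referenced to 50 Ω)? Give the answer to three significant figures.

VSWR ≈ 18.1

βl = 2π × 0.0792 = 28.5°
tan(βl) = 0.543
Z_in = Z_0·(Z_L + jZ_0·tanβl)/(Z_0 + jZ_L·tanβl) = 281 − j416 Ω
Γ_s = (Z_in − Z_s)/(Z_in + Z_s) = (231 − j416)/(331 − j416), |Γ_s| = 0.895
VSWR = (1 + |Γ_s|)/(1 − |Γ_s|)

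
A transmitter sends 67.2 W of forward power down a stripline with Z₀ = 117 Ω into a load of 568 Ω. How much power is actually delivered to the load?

P_delivered ≈ 38.1 W

Γ = (568 − 117)/(568 + 117) = 0.658
|Γ|² = 0.433
P_refl = |Γ|²·P_inc = 29.1 W, P_del = (1 − |Γ|²)·P_inc = 38.1 W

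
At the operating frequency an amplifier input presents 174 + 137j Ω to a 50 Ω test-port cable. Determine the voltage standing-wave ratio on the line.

Γ = (Z_L − Z_0)/(Z_L + Z_0) = (124 + j137)/(224 + j137)
|Γ| = 185/263 = 0.704
VSWR = (1 + |Γ|)/(1 − |Γ|) = 1.7/0.296

VSWR ≈ 5.75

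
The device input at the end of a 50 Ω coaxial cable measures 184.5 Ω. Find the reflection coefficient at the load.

Γ = (Z_L − Z_0)/(Z_L + Z_0) = (184.5 − 50)/(184.5 + 50) = 134.5/234.5

Γ = 0.574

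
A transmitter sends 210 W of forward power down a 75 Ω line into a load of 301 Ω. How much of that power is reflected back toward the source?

P_reflected ≈ 75.9 W

Γ = (301 − 75)/(301 + 75) = 0.601
|Γ|² = 0.361
P_refl = |Γ|²·P_inc = 75.9 W, P_del = (1 − |Γ|²)·P_inc = 134 W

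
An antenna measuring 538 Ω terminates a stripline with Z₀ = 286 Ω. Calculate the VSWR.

For a purely resistive load, VSWR = R_L/Z_0 or Z_0/R_L (whichever > 1) = 538/286

VSWR ≈ 1.88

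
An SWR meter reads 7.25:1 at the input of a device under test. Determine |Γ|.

|Γ| ≈ 0.758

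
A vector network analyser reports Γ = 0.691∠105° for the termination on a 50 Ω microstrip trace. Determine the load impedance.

Z_L ≈ 14.2 + j36.4 Ω

Z_L = Z_0·(1 + Γ)/(1 − Γ) = 50·(0.821 + j0.667)/(1.18 − j0.667)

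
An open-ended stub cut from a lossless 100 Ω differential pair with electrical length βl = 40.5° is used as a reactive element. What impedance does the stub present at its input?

tan(βl) = 0.854
For an open-ended stub, Z_in = −jZ_0·cot(βl) = −jZ_0/tan(βl)

Z_in ≈ −j117 Ω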